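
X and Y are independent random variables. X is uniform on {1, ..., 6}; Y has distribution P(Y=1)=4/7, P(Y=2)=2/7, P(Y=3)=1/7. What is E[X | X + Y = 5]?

24/7

P(X + Y = 5) = 1/6.
Summing X·P(x,y) over outcomes with X + Y = 5 gives 4/7.
E[X | X + Y = 5] = (4/7) / (1/6) = 24/7.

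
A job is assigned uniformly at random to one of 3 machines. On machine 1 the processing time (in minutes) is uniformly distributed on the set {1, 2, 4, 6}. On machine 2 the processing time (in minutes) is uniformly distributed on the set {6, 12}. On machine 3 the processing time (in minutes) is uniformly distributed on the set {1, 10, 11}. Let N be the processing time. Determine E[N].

E[N | machine 1] = (1+2+4+6)/4 = 13/4.
E[N | machine 2] = (6+12)/2 = 9.
E[N | machine 3] = (1+10+11)/3 = 22/3.
By the law of total expectation,
E[N] = (1/3)·(13/4) + (1/3)·(9) + (1/3)·(22/3) = 235/36.

235/36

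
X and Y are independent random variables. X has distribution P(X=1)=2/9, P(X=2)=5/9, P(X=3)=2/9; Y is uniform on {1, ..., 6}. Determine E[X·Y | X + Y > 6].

P(X + Y > 6) = 1/3.
Summing XY·P(x,y) over outcomes with X + Y > 6 gives 106/27.
E[X·Y | X + Y > 6] = (106/27) / (1/3) = 106/9.

106/9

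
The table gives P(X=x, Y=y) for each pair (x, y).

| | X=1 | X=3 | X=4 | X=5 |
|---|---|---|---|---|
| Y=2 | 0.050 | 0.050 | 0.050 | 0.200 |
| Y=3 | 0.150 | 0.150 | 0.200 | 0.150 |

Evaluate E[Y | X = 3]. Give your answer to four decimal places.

2.7500

P(X = 3) = 0.200.
Σ Y·P over the event = 2·(0.050) + 3·(0.150) = 0.550.
E[Y | X = 3] = (0.550) / (0.200) = 2.7500.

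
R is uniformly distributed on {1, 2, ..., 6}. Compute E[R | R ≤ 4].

5/2

Given R ≤ 4, R is equally likely to be any of {1, 2, 3, 4}.
E[R | R ≤ 4] = (1 + 2 + 3 + 4) / 4 = 5/2.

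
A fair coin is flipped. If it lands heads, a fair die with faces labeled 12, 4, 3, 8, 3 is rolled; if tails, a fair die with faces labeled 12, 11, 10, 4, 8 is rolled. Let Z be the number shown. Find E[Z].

E[Z | heads] = (12+4+3+8+3)/5 = 6.
E[Z | tails] = (12+11+10+4+8)/5 = 9.
By the law of total expectation,
E[Z] = (1/2)·(6) + (1/2)·(9) = 15/2.

15/2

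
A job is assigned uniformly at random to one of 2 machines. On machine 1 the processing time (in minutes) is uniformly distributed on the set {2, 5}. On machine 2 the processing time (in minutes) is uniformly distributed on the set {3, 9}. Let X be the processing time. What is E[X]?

E[X | machine 1] = (2+5)/2 = 7/2.
E[X | machine 2] = (3+9)/2 = 6.
E[X] = (1/2)·(7/2) + (1/2)·(6) = 19/4.

19/4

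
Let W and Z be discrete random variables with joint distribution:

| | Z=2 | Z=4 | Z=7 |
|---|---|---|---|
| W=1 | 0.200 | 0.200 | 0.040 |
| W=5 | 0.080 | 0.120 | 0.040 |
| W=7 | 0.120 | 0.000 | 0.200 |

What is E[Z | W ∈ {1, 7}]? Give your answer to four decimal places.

4.1053

P(W ∈ {1, 7}) = 0.760.
Σ Z·P over the event = 2·(0.200) + 4·(0.200) + 7·(0.040) + 2·(0.120) + 7·(0.200) = 3.120.
E[Z | W ∈ {1, 7}] = (3.120) / (0.760) = 4.1053.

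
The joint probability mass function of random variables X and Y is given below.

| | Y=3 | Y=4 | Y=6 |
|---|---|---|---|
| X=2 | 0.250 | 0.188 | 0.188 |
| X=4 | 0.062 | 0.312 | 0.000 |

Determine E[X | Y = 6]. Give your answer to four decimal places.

2.0000

P(Y = 6) = 0.188.
Σ X·P over the event = 2·(0.188) = 0.376.
E[X | Y = 6] = (0.376) / (0.188) = 2.0000.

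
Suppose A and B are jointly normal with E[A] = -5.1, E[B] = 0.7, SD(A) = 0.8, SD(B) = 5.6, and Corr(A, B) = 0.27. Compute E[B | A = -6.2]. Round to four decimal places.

The regression of B on A has slope ρ·σ_B/σ_A and passes through (μ_A, μ_B).
E[B | A=-6.2] = 0.7 + (0.27)·(5.6/0.8)·(-6.2 − (-5.1)) = 0.7 + (1.89)·(-1.1) = -1.3790.

-1.3790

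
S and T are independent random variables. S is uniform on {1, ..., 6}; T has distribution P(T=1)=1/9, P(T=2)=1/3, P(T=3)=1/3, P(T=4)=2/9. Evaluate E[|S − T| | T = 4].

3/2

P(T = 4) = 2/9.
Summing |S−T|·P(x,y) over outcomes with T = 4 gives 1/3.
E[|S − T| | T = 4] = (1/3) / (2/9) = 3/2.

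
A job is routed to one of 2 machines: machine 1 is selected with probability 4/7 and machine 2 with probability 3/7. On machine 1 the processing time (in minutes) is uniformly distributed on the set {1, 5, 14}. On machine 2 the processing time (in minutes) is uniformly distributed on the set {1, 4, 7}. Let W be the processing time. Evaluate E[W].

116/21

E[W | machine 1] = (1+5+14)/3 = 20/3.
E[W | machine 2] = (1+4+7)/3 = 4.
By the law of total expectation,
E[W] = (4/7)·(20/3) + (3/7)·(4) = 116/21.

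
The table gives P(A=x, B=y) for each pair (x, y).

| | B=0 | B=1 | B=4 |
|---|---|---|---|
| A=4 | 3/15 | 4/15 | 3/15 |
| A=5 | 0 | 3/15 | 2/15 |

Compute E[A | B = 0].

4

P(B = 0) = 1/5.
Σ A·P over the event = 4·(3/15) = 4/5.
E[A | B = 0] = (4/5) / (1/5) = 4.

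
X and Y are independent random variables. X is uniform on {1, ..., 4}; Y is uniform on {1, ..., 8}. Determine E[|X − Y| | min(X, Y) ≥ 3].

P(min(X, Y) ≥ 3) = 3/8.
Summing |X−Y|·P(x,y) over outcomes with min(X, Y) ≥ 3 gives 13/16.
E[|X − Y| | min(X, Y) ≥ 3] = (13/16) / (3/8) = 13/6.

13/6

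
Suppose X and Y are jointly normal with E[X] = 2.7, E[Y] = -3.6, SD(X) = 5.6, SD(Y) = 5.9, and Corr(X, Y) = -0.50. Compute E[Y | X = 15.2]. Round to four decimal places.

-10.1848

For a bivariate normal, E[Y | X=x] = μ_Y + ρ·(σ_Y/σ_X)·(x − μ_X).
E[Y | X=15.2] = -3.6 + (-0.50)·(5.9/5.6)·(15.2 − (2.7)) = -3.6 + (-0.526786)·(12.5) = -10.1848.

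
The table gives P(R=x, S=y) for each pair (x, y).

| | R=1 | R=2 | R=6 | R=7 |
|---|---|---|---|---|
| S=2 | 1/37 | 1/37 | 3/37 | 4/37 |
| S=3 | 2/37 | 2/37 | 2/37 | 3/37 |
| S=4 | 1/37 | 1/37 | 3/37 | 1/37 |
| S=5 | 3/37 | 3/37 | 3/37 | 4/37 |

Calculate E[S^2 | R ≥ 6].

P(R ≥ 6) = 23/37.
Σ S^2·P over the event = 4·(3/37) + 9·(2/37) + 16·(3/37) + 25·(3/37) + 4·(4/37) + 9·(3/37) + 16·(1/37) + 25·(4/37) = 312/37.
E[S^2 | R ≥ 6] = (312/37) / (23/37) = 312/23.

312/23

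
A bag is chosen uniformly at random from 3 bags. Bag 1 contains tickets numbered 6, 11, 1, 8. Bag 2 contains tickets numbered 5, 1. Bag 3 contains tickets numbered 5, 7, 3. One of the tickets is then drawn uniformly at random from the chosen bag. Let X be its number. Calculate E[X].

29/6

E[X | bag 1] = (6+11+1+8)/4 = 13/2.
E[X | bag 2] = (5+1)/2 = 3.
E[X | bag 3] = (5+7+3)/3 = 5.
By the law of total expectation,
E[X] = (1/3)·(13/2) + (1/3)·(3) + (1/3)·(5) = 29/6.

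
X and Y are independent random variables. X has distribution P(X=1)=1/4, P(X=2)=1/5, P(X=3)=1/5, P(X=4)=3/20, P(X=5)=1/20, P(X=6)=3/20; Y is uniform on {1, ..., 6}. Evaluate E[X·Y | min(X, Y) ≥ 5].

P(min(X, Y) ≥ 5) = 1/15.
Summing XY·P(x,y) over outcomes with min(X, Y) ≥ 5 gives 253/120.
E[X·Y | min(X, Y) ≥ 5] = (253/120) / (1/15) = 253/8.

253/8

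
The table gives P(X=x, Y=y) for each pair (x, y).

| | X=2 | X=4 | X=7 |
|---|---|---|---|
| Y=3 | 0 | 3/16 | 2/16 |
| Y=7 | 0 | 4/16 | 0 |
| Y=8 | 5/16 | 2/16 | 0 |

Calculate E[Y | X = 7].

3

P(X = 7) = 1/8.
Summing Y·P(X=x,Y=y) over the conditioning event gives 3/8.
E[Y | X = 7] = (3/8) / (1/8) = 3.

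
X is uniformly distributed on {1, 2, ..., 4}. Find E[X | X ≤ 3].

Given X ≤ 3, X is equally likely to be any of {1, 2, 3}.
E[X | X ≤ 3] = (1 + 2 + 3) / 3 = 2.

2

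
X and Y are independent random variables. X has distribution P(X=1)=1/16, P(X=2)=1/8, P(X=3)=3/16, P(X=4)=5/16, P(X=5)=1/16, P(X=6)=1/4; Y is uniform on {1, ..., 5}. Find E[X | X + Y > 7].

5

P(X + Y > 7) = 2/5.
Summing X·P(x,y) over outcomes with X + Y > 7 gives 2.
E[X | X + Y > 7] = (2) / (2/5) = 5.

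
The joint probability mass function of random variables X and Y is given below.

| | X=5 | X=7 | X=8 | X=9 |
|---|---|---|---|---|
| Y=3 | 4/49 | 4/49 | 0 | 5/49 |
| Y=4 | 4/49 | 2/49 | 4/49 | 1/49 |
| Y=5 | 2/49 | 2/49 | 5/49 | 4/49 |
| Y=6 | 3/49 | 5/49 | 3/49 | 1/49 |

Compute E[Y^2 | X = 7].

P(X = 7) = 13/49.
Σ Y^2·P over the event = 9·(4/49) + 16·(2/49) + 25·(2/49) + 36·(5/49) = 298/49.
E[Y^2 | X = 7] = (298/49) / (13/49) = 298/13.

298/13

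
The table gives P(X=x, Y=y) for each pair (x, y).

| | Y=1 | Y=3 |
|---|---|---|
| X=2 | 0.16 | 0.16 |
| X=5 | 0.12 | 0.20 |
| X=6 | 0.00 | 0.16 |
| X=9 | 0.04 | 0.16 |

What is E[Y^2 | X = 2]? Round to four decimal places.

P(X = 2) = 0.32.
Σ Y^2·P over the event = 1·(0.16) + 9·(0.16) = 1.60.
E[Y^2 | X = 2] = (1.60) / (0.32) = 5.0000.

5.0000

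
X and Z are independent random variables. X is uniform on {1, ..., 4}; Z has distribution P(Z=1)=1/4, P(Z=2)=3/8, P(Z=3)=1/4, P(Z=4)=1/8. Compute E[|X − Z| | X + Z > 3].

33/25

P(X + Z > 3) = 25/32.
Summing |X−Z|·P(x,y) over outcomes with X + Z > 3 gives 33/32.
E[|X − Z| | X + Z > 3] = (33/32) / (25/32) = 33/25.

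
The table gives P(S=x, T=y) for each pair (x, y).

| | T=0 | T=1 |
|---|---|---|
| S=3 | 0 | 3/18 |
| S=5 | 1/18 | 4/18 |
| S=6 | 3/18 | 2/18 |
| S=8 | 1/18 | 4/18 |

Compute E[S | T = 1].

73/13

P(T = 1) = 13/18.
Σ S·P over the event = 3·(3/18) + 5·(4/18) + 6·(2/18) + 8·(4/18) = 73/18.
E[S | T = 1] = (73/18) / (13/18) = 73/13.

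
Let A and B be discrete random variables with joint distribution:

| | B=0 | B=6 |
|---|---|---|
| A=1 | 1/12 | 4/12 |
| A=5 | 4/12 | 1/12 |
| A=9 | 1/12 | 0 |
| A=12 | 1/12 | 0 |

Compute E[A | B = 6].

9/5

P(B = 6) = 5/12.
Summing A·P(A=x,B=y) over the conditioning event gives 3/4.
E[A | B = 6] = (3/4) / (5/12) = 9/5.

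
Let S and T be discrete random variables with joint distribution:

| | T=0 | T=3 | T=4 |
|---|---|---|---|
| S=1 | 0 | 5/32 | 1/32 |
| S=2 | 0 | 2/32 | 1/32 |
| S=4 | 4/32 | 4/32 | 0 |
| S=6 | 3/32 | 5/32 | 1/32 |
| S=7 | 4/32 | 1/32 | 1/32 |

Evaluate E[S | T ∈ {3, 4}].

26/7

P(T ∈ {3, 4}) = 21/32.
Summing S·P(S=x,T=y) over the conditioning event gives 39/16.
E[S | T ∈ {3, 4}] = (39/16) / (21/32) = 26/7.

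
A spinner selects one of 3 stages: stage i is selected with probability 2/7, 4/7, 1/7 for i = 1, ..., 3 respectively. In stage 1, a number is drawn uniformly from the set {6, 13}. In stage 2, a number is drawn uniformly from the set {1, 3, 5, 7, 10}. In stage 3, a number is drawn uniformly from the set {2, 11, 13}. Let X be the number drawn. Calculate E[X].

E[X | stage 1] = (6+13)/2 = 19/2.
E[X | stage 2] = (1+3+5+7+10)/5 = 26/5.
E[X | stage 3] = (2+11+13)/3 = 26/3.
By the law of total expectation,
E[X] = (2/7)·(19/2) + (4/7)·(26/5) + (1/7)·(26/3) = 727/105.

727/105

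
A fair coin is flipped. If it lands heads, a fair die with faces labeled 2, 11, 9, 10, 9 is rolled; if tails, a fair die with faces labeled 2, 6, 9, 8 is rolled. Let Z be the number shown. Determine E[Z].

E[Z | heads] = (2+11+9+10+9)/5 = 41/5.
E[Z | tails] = (2+6+9+8)/4 = 25/4.
By the law of total expectation,
E[Z] = (1/2)·(41/5) + (1/2)·(25/4) = 289/40.

289/40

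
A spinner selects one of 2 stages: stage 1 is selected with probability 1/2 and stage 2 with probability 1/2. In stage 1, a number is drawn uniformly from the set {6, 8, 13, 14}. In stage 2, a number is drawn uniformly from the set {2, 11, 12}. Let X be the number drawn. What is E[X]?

223/24

E[X | stage 1] = (6+8+13+14)/4 = 41/4.
E[X | stage 2] = (2+11+12)/3 = 25/3.
By the law of total expectation,
E[X] = (1/2)·(41/4) + (1/2)·(25/3) = 223/24.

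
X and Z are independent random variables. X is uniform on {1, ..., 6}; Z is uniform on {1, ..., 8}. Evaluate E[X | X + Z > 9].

P(X + Z > 9) = 5/16.
Summing X·P(x,y) over outcomes with X + Z > 9 gives 35/24.
E[X | X + Z > 9] = (35/24) / (5/16) = 14/3.

14/3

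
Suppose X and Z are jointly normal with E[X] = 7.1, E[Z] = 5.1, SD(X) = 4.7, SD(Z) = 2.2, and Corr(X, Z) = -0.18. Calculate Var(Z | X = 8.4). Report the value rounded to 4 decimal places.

4.6832

For a bivariate normal, Var(Z | X=x) = σ_Z²(1 − ρ²).
Var(Z | X=8.4) = (2.2)²·(1 − (-0.18)²) = 4.84·0.9676 = 4.6832.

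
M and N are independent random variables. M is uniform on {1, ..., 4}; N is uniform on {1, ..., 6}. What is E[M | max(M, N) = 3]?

12/5

Outcomes with max(M, N) = 3: (1,3), (2,3), (3,1), (3,2), (3,3), each with probability 1/24.
E[M | max(M, N) = 3] = (1 + 2 + 3 + 3 + 3) / 5 = 12/5.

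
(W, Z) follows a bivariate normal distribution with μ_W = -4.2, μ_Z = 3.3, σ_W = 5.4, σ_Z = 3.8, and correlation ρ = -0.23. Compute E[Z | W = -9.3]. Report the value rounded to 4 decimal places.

4.1254

The regression of Z on W has slope ρ·σ_Z/σ_W and passes through (μ_W, μ_Z).
E[Z | W=-9.3] = 3.3 + (-0.23)·(3.8/5.4)·(-9.3 − (-4.2)) = 3.3 + (-0.16185)·(-5.1) = 4.1254.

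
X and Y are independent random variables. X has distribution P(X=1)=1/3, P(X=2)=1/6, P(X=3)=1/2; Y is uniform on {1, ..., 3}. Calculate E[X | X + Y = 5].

11/4

P(X + Y = 5) = 2/9.
Summing X·P(x,y) over outcomes with X + Y = 5 gives 11/18.
E[X | X + Y = 5] = (11/18) / (2/9) = 11/4.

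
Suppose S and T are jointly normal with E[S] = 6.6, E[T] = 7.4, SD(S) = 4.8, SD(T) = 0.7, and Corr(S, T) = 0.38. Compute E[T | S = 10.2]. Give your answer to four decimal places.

7.5995

The regression of T on S has slope ρ·σ_T/σ_S and passes through (μ_S, μ_T).
E[T | S=10.2] = 7.4 + (0.38)·(0.7/4.8)·(10.2 − (6.6)) = 7.4 + (0.055417)·(3.6) = 7.5995.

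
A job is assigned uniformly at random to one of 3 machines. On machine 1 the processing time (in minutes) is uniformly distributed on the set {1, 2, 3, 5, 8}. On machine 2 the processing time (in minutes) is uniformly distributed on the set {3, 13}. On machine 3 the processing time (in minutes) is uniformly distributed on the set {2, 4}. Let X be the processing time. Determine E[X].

E[X | machine 1] = (1+2+3+5+8)/5 = 19/5.
E[X | machine 2] = (3+13)/2 = 8.
E[X | machine 3] = (2+4)/2 = 3.
E[X] = (1/3)·(19/5) + (1/3)·(8) + (1/3)·(3) = 74/15.

74/15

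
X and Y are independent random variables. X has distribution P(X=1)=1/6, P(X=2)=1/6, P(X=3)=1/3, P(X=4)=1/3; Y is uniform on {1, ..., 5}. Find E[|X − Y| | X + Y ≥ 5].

P(X + Y ≥ 5) = 23/30.
Summing |X−Y|·P(x,y) over outcomes with X + Y ≥ 5 gives 7/6.
E[|X − Y| | X + Y ≥ 5] = (7/6) / (23/30) = 35/23.

35/23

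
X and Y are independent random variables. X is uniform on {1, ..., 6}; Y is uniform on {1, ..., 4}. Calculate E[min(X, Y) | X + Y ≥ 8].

Outcomes with X + Y ≥ 8: (4,4), (5,3), (5,4), (6,2), (6,3), (6,4), each with probability 1/24.
E[min(X, Y) | X + Y ≥ 8] = (4 + 3 + 4 + 2 + 3 + 4) / 6 = 10/3.

10/3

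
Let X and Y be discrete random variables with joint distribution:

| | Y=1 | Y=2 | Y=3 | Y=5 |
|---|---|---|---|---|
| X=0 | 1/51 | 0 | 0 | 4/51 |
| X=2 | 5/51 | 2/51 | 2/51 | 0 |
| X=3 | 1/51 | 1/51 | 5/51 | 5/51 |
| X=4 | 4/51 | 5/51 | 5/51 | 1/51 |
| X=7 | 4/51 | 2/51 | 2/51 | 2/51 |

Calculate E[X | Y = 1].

P(Y = 1) = 5/17.
Σ X·P over the event = 0·(1/51) + 2·(5/51) + 3·(1/51) + 4·(4/51) + 7·(4/51) = 19/17.
E[X | Y = 1] = (19/17) / (5/17) = 19/5.

19/5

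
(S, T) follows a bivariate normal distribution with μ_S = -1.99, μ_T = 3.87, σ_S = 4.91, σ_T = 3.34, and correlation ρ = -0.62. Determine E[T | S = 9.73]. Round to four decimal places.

-1.0729

E[T | S=x] = μ_T + ρ(σ_T/σ_S)(x − μ_S) for jointly normal variables.
E[T | S=9.73] = 3.87 + (-0.62)·(3.34/4.91)·(9.73 − (-1.99)) = 3.87 + (-0.42175)·(11.72) = -1.0729.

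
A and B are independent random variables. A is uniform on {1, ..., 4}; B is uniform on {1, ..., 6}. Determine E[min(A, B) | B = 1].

1

P(B = 1) = 1/6.
Summing min(A,B)·P(x,y) over outcomes with B = 1 gives 1/6.
E[min(A, B) | B = 1] = (1/6) / (1/6) = 1.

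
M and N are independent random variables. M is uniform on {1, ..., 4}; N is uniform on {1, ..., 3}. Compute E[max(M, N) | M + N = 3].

P(M + N = 3) = 1/6.
Summing max(M,N)·P(x,y) over outcomes with M + N = 3 gives 1/3.
E[max(M, N) | M + N = 3] = (1/3) / (1/6) = 2.

2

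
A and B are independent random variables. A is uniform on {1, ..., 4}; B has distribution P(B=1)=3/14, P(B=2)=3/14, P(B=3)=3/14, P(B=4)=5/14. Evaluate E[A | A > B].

10/3

P(A > B) = 9/28.
Summing A·P(x,y) over outcomes with A > B gives 15/14.
E[A | A > B] = (15/14) / (9/28) = 10/3.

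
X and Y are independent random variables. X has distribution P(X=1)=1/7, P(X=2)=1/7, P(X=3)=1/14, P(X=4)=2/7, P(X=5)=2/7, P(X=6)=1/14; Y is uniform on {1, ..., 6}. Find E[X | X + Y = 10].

14/3

P(X + Y = 10) = 3/28.
Summing X·P(x,y) over outcomes with X + Y = 10 gives 1/2.
E[X | X + Y = 10] = (1/2) / (3/28) = 14/3.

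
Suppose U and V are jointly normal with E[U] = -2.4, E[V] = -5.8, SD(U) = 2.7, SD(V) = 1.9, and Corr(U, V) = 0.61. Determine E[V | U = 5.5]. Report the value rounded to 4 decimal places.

E[V | U=x] = μ_V + ρ(σ_V/σ_U)(x − μ_U) for jointly normal variables.
E[V | U=5.5] = -5.8 + (0.61)·(1.9/2.7)·(5.5 − (-2.4)) = -5.8 + (0.429259)·(7.9) = -2.4089.

-2.4089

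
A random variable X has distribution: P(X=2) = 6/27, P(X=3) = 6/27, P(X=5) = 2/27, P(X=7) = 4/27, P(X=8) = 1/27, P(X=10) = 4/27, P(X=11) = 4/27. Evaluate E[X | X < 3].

2

P(X < 3) = 2/9.
Σ over the event: 2·2/9 = 4/9.
E[X | X < 3] = (4/9) / (2/9) = 2.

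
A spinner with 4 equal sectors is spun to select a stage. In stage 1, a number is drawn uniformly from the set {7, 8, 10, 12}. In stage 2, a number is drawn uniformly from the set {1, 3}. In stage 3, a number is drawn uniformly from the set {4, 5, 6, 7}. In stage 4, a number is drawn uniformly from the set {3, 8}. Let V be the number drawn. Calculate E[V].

89/16

E[V | stage 1] = (7+8+10+12)/4 = 37/4.
E[V | stage 2] = (1+3)/2 = 2.
E[V | stage 3] = (4+5+6+7)/4 = 11/2.
E[V | stage 4] = (3+8)/2 = 11/2.
E[V] = (1/4)·(37/4) + (1/4)·(2) + (1/4)·(11/2) + (1/4)·(11/2) = 89/16.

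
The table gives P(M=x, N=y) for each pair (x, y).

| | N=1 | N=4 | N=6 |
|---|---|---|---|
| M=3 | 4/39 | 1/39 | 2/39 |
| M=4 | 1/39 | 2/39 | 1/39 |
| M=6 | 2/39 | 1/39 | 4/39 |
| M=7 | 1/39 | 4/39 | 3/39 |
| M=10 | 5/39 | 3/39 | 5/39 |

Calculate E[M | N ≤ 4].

20/3

P(N ≤ 4) = 8/13.
Summing M·P(M=x,N=y) over the conditioning event gives 160/39.
E[M | N ≤ 4] = (160/39) / (8/13) = 20/3.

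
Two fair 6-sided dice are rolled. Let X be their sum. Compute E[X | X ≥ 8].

P(X ≥ 8) = 5/12.
Σ over the event: 8·5/36 + 9·1/9 + 10·1/12 + 11·1/18 + 12·1/36 = 35/9.
E[X | X ≥ 8] = (35/9) / (5/12) = 28/3.

28/3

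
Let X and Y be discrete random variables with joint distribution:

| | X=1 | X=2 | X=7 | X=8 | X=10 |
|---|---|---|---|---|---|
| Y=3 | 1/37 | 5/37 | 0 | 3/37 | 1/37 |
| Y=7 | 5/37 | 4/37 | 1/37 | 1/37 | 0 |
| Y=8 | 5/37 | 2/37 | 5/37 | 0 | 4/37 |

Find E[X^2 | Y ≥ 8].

329/8

P(Y ≥ 8) = 16/37.
Σ X^2·P over the event = 1·(5/37) + 4·(2/37) + 49·(5/37) + 100·(4/37) = 658/37.
E[X^2 | Y ≥ 8] = (658/37) / (16/37) = 329/8.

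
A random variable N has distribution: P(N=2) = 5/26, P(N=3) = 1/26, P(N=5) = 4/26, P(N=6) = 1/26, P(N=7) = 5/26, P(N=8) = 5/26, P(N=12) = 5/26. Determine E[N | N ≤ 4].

P(N ≤ 4) = 3/13.
Σ over the event: 2·5/26 + 3·1/26 = 1/2.
E[N | N ≤ 4] = (1/2) / (3/13) = 13/6.

13/6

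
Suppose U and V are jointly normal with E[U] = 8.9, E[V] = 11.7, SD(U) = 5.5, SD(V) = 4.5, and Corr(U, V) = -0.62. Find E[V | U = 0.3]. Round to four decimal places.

The regression of V on U has slope ρ·σ_V/σ_U and passes through (μ_U, μ_V).
E[V | U=0.3] = 11.7 + (-0.62)·(4.5/5.5)·(0.3 − (8.9)) = 11.7 + (-0.50727)·(-8.6) = 16.0625.

16.0625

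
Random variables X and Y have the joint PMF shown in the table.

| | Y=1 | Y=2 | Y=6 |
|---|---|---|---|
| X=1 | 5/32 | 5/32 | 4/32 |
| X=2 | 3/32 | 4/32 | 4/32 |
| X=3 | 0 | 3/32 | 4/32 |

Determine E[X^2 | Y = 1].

P(Y = 1) = 1/4.
Σ X^2·P over the event = 1·(5/32) + 4·(3/32) = 17/32.
E[X^2 | Y = 1] = (17/32) / (1/4) = 17/8.

17/8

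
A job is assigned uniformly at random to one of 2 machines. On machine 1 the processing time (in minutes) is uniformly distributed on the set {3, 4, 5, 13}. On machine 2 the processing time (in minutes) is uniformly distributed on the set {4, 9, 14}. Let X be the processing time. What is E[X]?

E[X | machine 1] = (3+4+5+13)/4 = 25/4.
E[X | machine 2] = (4+9+14)/3 = 9.
By the law of total expectation,
E[X] = (1/2)·(25/4) + (1/2)·(9) = 61/8.

61/8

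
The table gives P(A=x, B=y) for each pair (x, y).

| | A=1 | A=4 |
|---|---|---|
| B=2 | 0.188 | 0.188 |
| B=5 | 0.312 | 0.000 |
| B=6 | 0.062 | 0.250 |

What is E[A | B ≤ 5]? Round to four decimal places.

P(B ≤ 5) = 0.688.
Summing A·P(A=x,B=y) over the conditioning event gives 1.252.
E[A | B ≤ 5] = (1.252) / (0.688) = 1.8198.

1.8198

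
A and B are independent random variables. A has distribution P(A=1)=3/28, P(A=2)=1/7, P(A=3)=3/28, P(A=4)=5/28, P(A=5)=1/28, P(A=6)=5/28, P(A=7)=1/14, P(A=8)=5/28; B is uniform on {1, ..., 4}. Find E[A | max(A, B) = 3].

19/8

P(max(A, B) = 3) = 1/7.
Summing A·P(x,y) over outcomes with max(A, B) = 3 gives 19/56.
E[A | max(A, B) = 3] = (19/56) / (1/7) = 19/8.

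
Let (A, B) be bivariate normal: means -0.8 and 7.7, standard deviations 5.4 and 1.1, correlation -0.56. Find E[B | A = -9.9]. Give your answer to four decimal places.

8.7381

The regression of B on A has slope ρ·σ_B/σ_A and passes through (μ_A, μ_B).
E[B | A=-9.9] = 7.7 + (-0.56)·(1.1/5.4)·(-9.9 − (-0.8)) = 7.7 + (-0.114074)·(-9.1) = 8.7381.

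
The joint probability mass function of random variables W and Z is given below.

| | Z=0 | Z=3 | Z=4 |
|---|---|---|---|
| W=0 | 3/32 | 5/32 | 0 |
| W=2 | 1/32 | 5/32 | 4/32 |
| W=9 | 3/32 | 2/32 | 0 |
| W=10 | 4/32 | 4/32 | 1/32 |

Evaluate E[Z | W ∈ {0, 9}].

21/13

P(W ∈ {0, 9}) = 13/32.
Σ Z·P over the event = 0·(3/32) + 3·(5/32) + 0·(3/32) + 3·(2/32) = 21/32.
E[Z | W ∈ {0, 9}] = (21/32) / (13/32) = 21/13.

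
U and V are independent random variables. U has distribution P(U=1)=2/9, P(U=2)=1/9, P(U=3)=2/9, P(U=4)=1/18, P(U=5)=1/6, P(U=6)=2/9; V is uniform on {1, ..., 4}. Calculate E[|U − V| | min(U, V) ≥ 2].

71/42

P(min(U, V) ≥ 2) = 7/12.
Summing |U−V|·P(x,y) over outcomes with min(U, V) ≥ 2 gives 71/72.
E[|U − V| | min(U, V) ≥ 2] = (71/72) / (7/12) = 71/42.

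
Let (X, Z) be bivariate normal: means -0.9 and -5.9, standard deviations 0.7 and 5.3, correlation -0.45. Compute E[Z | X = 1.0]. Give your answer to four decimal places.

-12.3736

E[Z | X=x] = μ_Z + ρ(σ_Z/σ_X)(x − μ_X) for jointly normal variables.
E[Z | X=1.0] = -5.9 + (-0.45)·(5.3/0.7)·(1.0 − (-0.9)) = -5.9 + (-3.40714)·(1.9) = -12.3736.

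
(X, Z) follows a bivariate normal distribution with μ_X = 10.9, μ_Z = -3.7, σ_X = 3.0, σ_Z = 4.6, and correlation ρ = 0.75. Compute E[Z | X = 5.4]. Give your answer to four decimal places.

E[Z | X=x] = μ_Z + ρ(σ_Z/σ_X)(x − μ_X) for jointly normal variables.
E[Z | X=5.4] = -3.7 + (0.75)·(4.6/3.0)·(5.4 − (10.9)) = -3.7 + (1.15)·(-5.5) = -10.0250.

-10.0250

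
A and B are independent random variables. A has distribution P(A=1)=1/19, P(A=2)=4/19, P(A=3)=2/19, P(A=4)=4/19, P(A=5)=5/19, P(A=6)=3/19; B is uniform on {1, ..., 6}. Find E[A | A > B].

258/55

P(A > B) = 55/114.
Summing A·P(x,y) over outcomes with A > B gives 43/19.
E[A | A > B] = (43/19) / (55/114) = 258/55.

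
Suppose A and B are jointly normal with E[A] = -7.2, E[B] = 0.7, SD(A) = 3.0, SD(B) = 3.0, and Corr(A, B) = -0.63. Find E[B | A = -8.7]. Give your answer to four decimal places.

1.6450

E[B | A=x] = μ_B + ρ(σ_B/σ_A)(x − μ_A) for jointly normal variables.
E[B | A=-8.7] = 0.7 + (-0.63)·(3.0/3.0)·(-8.7 − (-7.2)) = 0.7 + (-0.63)·(-1.5) = 1.6450.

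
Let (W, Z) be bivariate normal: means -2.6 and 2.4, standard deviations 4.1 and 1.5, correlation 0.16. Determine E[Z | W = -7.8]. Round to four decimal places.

E[Z | W=x] = μ_Z + ρ(σ_Z/σ_W)(x − μ_W) for jointly normal variables.
E[Z | W=-7.8] = 2.4 + (0.16)·(1.5/4.1)·(-7.8 − (-2.6)) = 2.4 + (0.058537)·(-5.2) = 2.0956.

2.0956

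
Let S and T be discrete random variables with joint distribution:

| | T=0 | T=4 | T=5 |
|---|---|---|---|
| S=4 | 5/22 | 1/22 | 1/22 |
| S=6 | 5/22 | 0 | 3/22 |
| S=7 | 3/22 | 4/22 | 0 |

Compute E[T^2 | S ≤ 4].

P(S ≤ 4) = 7/22.
Σ T^2·P over the event = 0·(5/22) + 16·(1/22) + 25·(1/22) = 41/22.
E[T^2 | S ≤ 4] = (41/22) / (7/22) = 41/7.

41/7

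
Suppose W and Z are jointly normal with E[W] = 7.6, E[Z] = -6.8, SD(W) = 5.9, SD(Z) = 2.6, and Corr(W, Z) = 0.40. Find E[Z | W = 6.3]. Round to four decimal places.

-7.0292

For a bivariate normal, E[Z | W=x] = μ_Z + ρ·(σ_Z/σ_W)·(x − μ_W).
E[Z | W=6.3] = -6.8 + (0.40)·(2.6/5.9)·(6.3 − (7.6)) = -6.8 + (0.17627)·(-1.3) = -7.0292.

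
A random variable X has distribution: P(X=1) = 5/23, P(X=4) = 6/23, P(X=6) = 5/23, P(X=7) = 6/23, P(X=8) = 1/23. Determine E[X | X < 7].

59/16

P(X < 7) = 16/23.
Σ over the event: 1·5/23 + 4·6/23 + 6·5/23 = 59/23.
E[X | X < 7] = (59/23) / (16/23) = 59/16.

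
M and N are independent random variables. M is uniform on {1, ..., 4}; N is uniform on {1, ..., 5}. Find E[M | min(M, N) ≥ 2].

3

P(min(M, N) ≥ 2) = 3/5.
Summing M·P(x,y) over outcomes with min(M, N) ≥ 2 gives 9/5.
E[M | min(M, N) ≥ 2] = (9/5) / (3/5) = 3.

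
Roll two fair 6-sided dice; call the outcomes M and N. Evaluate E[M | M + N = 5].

Outcomes with M + N = 5: (1,4), (2,3), (3,2), (4,1), each with probability 1/36.
E[M | M + N = 5] = (1 + 2 + 3 + 4) / 4 = 5/2.

5/2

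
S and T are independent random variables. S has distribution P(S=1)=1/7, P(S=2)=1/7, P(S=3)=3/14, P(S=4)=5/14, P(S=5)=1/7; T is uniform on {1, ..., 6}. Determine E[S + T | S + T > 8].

182/19

P(S + T > 8) = 19/84.
Summing (S+T)·P(x,y) over outcomes with S + T > 8 gives 13/6.
E[S + T | S + T > 8] = (13/6) / (19/84) = 182/19.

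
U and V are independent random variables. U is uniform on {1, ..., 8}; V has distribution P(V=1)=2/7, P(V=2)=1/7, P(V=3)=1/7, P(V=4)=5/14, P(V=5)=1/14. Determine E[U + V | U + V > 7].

P(U + V > 7) = 53/112.
Summing (U+V)·P(x,y) over outcomes with U + V > 7 gives 73/16.
E[U + V | U + V > 7] = (73/16) / (53/112) = 511/53.

511/53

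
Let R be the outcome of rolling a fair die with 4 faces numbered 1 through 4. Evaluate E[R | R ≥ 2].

3

Given R ≥ 2, R is equally likely to be any of {2, 3, 4}.
E[R | R ≥ 2] = (2 + 3 + 4) / 3 = 3.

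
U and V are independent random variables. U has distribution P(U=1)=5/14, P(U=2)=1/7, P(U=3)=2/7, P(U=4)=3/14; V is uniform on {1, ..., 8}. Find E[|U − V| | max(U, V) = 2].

7/9

P(max(U, V) = 2) = 9/112.
Summing |U−V|·P(x,y) over outcomes with max(U, V) = 2 gives 1/16.
E[|U − V| | max(U, V) = 2] = (1/16) / (9/112) = 7/9.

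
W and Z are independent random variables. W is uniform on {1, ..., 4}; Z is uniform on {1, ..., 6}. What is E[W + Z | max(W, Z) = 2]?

Outcomes with max(W, Z) = 2: (1,2), (2,1), (2,2), each with probability 1/24.
E[W + Z | max(W, Z) = 2] = (3 + 3 + 4) / 3 = 10/3.

10/3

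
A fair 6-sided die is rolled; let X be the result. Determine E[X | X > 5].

Given X > 5, X is equally likely to be any of {6}.
E[X | X > 5] = (6) / 1 = 6.

6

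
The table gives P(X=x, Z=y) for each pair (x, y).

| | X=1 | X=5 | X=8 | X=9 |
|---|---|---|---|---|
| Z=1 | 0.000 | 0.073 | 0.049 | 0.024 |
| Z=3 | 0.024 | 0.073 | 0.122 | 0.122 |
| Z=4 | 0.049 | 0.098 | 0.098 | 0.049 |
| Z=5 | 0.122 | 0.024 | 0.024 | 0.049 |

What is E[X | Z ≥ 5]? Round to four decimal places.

3.9954

P(Z ≥ 5) = 0.219.
Σ X·P over the event = 1·(0.122) + 5·(0.024) + 8·(0.024) + 9·(0.049) = 0.875.
E[X | Z ≥ 5] = (0.875) / (0.219) = 3.9954.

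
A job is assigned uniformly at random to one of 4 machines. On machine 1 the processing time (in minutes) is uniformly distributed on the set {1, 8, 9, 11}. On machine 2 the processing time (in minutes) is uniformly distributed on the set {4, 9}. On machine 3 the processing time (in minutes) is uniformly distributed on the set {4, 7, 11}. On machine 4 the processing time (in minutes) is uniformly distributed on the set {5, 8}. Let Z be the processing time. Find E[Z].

331/48

E[Z | machine 1] = (1+8+9+11)/4 = 29/4.
E[Z | machine 2] = (4+9)/2 = 13/2.
E[Z | machine 3] = (4+7+11)/3 = 22/3.
E[Z | machine 4] = (5+8)/2 = 13/2.
E[Z] = (1/4)·(29/4) + (1/4)·(13/2) + (1/4)·(22/3) + (1/4)·(13/2) = 331/48.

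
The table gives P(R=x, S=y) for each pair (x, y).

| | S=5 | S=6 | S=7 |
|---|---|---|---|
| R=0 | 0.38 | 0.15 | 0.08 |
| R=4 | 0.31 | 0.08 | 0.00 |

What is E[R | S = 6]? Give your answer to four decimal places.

P(S = 6) = 0.23.
Summing R·P(R=x,S=y) over the conditioning event gives 0.32.
E[R | S = 6] = (0.32) / (0.23) = 1.3913.

1.3913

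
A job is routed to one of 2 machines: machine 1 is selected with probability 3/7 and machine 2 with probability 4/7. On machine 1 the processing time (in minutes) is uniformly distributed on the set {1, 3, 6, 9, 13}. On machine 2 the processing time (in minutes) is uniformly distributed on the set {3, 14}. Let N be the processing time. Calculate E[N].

E[N | machine 1] = (1+3+6+9+13)/5 = 32/5.
E[N | machine 2] = (3+14)/2 = 17/2.
By the law of total expectation,
E[N] = (3/7)·(32/5) + (4/7)·(17/2) = 38/5.

38/5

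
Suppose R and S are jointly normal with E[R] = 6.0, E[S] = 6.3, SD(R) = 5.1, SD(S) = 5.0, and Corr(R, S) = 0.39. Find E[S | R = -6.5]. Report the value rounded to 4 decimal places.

1.5206

For a bivariate normal, E[S | R=x] = μ_S + ρ·(σ_S/σ_R)·(x − μ_R).
E[S | R=-6.5] = 6.3 + (0.39)·(5.0/5.1)·(-6.5 − (6.0)) = 6.3 + (0.38235)·(-12.5) = 1.5206.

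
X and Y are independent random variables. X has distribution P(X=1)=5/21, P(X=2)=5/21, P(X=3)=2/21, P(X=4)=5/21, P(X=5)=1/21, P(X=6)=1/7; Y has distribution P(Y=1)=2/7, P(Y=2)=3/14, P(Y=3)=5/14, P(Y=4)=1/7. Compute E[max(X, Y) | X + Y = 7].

P(X + Y = 7) = 22/147.
Summing max(X,Y)·P(x,y) over outcomes with X + Y = 7 gives 29/42.
E[max(X, Y) | X + Y = 7] = (29/42) / (22/147) = 203/44.

203/44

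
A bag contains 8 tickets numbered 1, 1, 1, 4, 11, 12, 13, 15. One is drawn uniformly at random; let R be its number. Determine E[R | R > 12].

P(R > 12) = 1/4.
Σ over the event: 13·1/8 + 15·1/8 = 7/2.
E[R | R > 12] = (7/2) / (1/4) = 14.

14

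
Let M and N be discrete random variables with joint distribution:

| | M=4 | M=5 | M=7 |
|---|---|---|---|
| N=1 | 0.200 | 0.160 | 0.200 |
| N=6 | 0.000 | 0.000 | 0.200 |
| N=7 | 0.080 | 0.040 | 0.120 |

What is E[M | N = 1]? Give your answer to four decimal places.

P(N = 1) = 0.560.
Σ M·P over the event = 4·(0.200) + 5·(0.160) + 7·(0.200) = 3.000.
E[M | N = 1] = (3.000) / (0.560) = 5.3571.

5.3571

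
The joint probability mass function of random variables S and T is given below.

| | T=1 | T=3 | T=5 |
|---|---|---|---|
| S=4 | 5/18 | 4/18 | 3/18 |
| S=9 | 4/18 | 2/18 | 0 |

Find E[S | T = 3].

P(T = 3) = 1/3.
Σ S·P over the event = 4·(4/18) + 9·(2/18) = 17/9.
E[S | T = 3] = (17/9) / (1/3) = 17/3.

17/3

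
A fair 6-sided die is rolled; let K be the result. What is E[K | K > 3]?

Given K > 3, K is equally likely to be any of {4, 5, 6}.
E[K | K > 3] = (4 + 5 + 6) / 3 = 5.

5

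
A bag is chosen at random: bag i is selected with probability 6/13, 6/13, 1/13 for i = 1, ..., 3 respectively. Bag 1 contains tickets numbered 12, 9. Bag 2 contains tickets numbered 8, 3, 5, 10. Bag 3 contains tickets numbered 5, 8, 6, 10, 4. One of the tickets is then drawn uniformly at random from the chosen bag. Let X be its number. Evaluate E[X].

E[X | bag 1] = (12+9)/2 = 21/2.
E[X | bag 2] = (8+3+5+10)/4 = 13/2.
E[X | bag 3] = (5+8+6+10+4)/5 = 33/5.
By the law of total expectation,
E[X] = (6/13)·(21/2) + (6/13)·(13/2) + (1/13)·(33/5) = 543/65.

543/65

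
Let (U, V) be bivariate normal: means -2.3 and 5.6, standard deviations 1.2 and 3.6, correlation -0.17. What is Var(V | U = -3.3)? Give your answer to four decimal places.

12.5855

For a bivariate normal, Var(V | U=x) = σ_V²(1 − ρ²).
Var(V | U=-3.3) = (3.6)²·(1 − (-0.17)²) = 12.96·0.9711 = 12.5855.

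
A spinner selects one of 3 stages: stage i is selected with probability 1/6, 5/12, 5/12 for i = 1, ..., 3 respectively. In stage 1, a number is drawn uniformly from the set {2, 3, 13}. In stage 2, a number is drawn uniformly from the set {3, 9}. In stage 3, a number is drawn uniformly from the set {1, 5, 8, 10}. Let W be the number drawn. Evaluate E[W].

6

E[W | stage 1] = (2+3+13)/3 = 6.
E[W | stage 2] = (3+9)/2 = 6.
E[W | stage 3] = (1+5+8+10)/4 = 6.
E[W] = (1/6)·(6) + (5/12)·(6) + (5/12)·(6) = 6.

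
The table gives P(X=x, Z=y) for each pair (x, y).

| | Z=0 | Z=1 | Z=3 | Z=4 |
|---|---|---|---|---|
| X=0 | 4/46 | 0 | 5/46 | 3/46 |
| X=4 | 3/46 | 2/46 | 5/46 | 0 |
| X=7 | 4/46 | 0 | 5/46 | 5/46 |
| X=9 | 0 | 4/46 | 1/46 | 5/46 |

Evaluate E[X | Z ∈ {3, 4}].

144/29

P(Z ∈ {3, 4}) = 29/46.
Σ X·P over the event = 0·(5/46) + 0·(3/46) + 4·(5/46) + 7·(5/46) + 7·(5/46) + 9·(1/46) + 9·(5/46) = 72/23.
E[X | Z ∈ {3, 4}] = (72/23) / (29/46) = 144/29.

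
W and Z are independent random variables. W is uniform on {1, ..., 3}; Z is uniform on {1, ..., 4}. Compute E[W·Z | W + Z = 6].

Outcomes with W + Z = 6: (2,4), (3,3), each with probability 1/12.
E[W·Z | W + Z = 6] = (8 + 9) / 2 = 17/2.

17/2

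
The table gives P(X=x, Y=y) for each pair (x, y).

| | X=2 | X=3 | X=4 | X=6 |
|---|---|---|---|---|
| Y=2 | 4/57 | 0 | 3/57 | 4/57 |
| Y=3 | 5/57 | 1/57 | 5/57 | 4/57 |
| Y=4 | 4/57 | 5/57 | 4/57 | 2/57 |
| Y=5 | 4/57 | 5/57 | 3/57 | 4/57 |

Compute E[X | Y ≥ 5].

P(Y ≥ 5) = 16/57.
Σ X·P over the event = 2·(4/57) + 3·(5/57) + 4·(3/57) + 6·(4/57) = 59/57.
E[X | Y ≥ 5] = (59/57) / (16/57) = 59/16.

59/16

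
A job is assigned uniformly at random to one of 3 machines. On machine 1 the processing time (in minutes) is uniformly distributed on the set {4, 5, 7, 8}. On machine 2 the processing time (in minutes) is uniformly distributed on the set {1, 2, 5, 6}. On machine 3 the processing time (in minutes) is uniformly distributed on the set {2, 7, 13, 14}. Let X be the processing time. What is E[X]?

E[X | machine 1] = (4+5+7+8)/4 = 6.
E[X | machine 2] = (1+2+5+6)/4 = 7/2.
E[X | machine 3] = (2+7+13+14)/4 = 9.
By the law of total expectation,
E[X] = (1/3)·(6) + (1/3)·(7/2) + (1/3)·(9) = 37/6.

37/6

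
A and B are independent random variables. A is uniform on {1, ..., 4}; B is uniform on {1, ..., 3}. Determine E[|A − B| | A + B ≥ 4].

P(A + B ≥ 4) = 3/4.
Summing |A−B|·P(x,y) over outcomes with A + B ≥ 4 gives 1.
E[|A − B| | A + B ≥ 4] = (1) / (3/4) = 4/3.

4/3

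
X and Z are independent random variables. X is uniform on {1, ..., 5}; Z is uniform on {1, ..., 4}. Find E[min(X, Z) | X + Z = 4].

4/3

Outcomes with X + Z = 4: (1,3), (2,2), (3,1), each with probability 1/20.
E[min(X, Z) | X + Z = 4] = (1 + 2 + 1) / 3 = 4/3.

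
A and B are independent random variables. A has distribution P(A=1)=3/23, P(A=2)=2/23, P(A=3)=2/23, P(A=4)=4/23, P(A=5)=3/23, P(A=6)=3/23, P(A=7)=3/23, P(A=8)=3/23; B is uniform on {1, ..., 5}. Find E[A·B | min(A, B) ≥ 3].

P(min(A, B) ≥ 3) = 54/115.
Summing AB·P(x,y) over outcomes with min(A, B) ≥ 3 gives 240/23.
E[A·B | min(A, B) ≥ 3] = (240/23) / (54/115) = 200/9.

200/9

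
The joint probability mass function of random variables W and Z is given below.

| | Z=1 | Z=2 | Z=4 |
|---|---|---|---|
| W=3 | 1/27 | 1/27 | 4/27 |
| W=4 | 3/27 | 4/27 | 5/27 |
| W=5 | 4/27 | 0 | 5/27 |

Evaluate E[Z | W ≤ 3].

P(W ≤ 3) = 2/9.
Σ Z·P over the event = 1·(1/27) + 2·(1/27) + 4·(4/27) = 19/27.
E[Z | W ≤ 3] = (19/27) / (2/9) = 19/6.

19/6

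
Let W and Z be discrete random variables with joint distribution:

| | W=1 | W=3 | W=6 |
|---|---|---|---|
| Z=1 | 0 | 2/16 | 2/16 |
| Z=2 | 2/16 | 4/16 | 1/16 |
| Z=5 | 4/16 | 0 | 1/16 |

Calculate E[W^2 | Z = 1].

P(Z = 1) = 1/4.
Σ W^2·P over the event = 9·(2/16) + 36·(2/16) = 45/8.
E[W^2 | Z = 1] = (45/8) / (1/4) = 45/2.

45/2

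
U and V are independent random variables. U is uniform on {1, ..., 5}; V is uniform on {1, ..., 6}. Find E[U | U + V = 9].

4

Outcomes with U + V = 9: (3,6), (4,5), (5,4), each with probability 1/30.
E[U | U + V = 9] = (3 + 4 + 5) / 3 = 4.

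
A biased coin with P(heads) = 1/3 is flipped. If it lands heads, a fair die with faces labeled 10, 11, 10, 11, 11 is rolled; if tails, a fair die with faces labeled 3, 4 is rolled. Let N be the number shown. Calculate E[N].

88/15

E[N | heads] = (10+11+10+11+11)/5 = 53/5.
E[N | tails] = (3+4)/2 = 7/2.
E[N] = (1/3)·(53/5) + (2/3)·(7/2) = 88/15.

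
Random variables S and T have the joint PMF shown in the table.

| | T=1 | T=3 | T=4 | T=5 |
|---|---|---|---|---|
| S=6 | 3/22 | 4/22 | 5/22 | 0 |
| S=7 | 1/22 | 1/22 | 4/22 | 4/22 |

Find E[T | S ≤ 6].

P(S ≤ 6) = 6/11.
Σ T·P over the event = 1·(3/22) + 3·(4/22) + 4·(5/22) = 35/22.
E[T | S ≤ 6] = (35/22) / (6/11) = 35/12.

35/12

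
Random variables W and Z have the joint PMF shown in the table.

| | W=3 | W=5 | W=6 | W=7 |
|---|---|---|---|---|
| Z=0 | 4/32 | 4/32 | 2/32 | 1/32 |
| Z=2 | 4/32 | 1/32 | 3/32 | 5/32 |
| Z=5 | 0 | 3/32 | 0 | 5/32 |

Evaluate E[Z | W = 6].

6/5

P(W = 6) = 5/32.
Σ Z·P over the event = 0·(2/32) + 2·(3/32) = 3/16.
E[Z | W = 6] = (3/16) / (5/32) = 6/5.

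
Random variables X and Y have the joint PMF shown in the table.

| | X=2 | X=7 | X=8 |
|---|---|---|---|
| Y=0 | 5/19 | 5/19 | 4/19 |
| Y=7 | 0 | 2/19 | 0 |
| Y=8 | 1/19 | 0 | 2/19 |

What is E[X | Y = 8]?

6

P(Y = 8) = 3/19.
Σ X·P over the event = 2·(1/19) + 8·(2/19) = 18/19.
E[X | Y = 8] = (18/19) / (3/19) = 6.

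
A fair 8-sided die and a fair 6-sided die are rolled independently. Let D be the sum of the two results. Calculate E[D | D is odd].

P(D is odd) = 1/2.
Σ over the event: 3·1/24 + 5·1/12 + 7·1/8 + 9·1/8 + 11·1/12 + 13·1/24 = 4.
E[D | D is odd] = (4) / (1/2) = 8.

8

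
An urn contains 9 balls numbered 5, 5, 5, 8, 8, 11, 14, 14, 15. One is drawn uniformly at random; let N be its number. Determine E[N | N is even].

P(N is even) = 4/9.
Σ over the event: 8·2/9 + 14·2/9 = 44/9.
E[N | N is even] = (44/9) / (4/9) = 11.

11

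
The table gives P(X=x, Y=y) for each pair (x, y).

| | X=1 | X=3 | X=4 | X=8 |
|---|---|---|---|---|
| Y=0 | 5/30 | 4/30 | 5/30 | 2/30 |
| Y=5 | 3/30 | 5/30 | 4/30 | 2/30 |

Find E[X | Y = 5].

25/7

P(Y = 5) = 7/15.
Summing X·P(X=x,Y=y) over the conditioning event gives 5/3.
E[X | Y = 5] = (5/3) / (7/15) = 25/7.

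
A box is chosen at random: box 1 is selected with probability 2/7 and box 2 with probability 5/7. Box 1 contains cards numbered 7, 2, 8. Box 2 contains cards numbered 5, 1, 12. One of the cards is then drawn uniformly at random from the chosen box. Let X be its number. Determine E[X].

E[X | box 1] = (7+2+8)/3 = 17/3.
E[X | box 2] = (5+1+12)/3 = 6.
E[X] = (2/7)·(17/3) + (5/7)·(6) = 124/21.

124/21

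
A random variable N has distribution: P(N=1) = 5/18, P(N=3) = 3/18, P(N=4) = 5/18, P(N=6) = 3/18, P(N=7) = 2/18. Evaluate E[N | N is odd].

14/5

P(N is odd) = 5/9.
Σ over the event: 1·5/18 + 3·1/6 + 7·1/9 = 14/9.
E[N | N is odd] = (14/9) / (5/9) = 14/5.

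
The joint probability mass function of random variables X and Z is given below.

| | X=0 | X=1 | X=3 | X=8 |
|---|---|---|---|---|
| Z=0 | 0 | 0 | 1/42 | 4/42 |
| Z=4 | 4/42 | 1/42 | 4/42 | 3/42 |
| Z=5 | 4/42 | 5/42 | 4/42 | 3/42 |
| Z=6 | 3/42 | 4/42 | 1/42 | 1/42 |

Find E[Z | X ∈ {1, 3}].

19/4

P(X ∈ {1, 3}) = 10/21.
Summing Z·P(X=x,Z=y) over the conditioning event gives 95/42.
E[Z | X ∈ {1, 3}] = (95/42) / (10/21) = 19/4.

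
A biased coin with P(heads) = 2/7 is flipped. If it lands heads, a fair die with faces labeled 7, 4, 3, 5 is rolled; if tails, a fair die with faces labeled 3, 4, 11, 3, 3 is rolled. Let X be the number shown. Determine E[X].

67/14

E[X | heads] = (7+4+3+5)/4 = 19/4.
E[X | tails] = (3+4+11+3+3)/5 = 24/5.
E[X] = (2/7)·(19/4) + (5/7)·(24/5) = 67/14.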